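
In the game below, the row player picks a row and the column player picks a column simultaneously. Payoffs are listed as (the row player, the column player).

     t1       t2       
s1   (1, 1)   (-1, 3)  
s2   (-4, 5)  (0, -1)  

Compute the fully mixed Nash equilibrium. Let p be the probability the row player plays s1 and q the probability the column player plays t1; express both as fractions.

p = 3/4, q = 1/6

Each player's mixing probability is pinned down by making the *other* player indifferent.
The column player indifferent between t1 and t2: p·1 + (1−p)·5 = p·3 + (1−p)·(-1) ⟹ 5 + (-4)p = (-1) + 4p ⟹ p = 3/4.
The row player indifferent between s1 and s2: q·1 + (1−q)·(-1) = q·(-4) + (1−q)·0 ⟹ (-1) + 2q = 0 + (-4)q ⟹ q = 1/6.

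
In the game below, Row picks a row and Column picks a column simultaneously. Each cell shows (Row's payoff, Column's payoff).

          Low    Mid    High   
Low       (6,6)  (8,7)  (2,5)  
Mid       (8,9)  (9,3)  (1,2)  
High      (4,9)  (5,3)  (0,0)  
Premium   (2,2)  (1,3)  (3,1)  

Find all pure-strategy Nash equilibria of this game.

(Mid, Low)

Check mutual best responses: a cell is a NE iff neither player can gain by unilaterally deviating.
Row's best responses — vs Low: Mid (payoff 8); vs Mid: Mid (payoff 9); vs High: Premium (payoff 3).
Column's best responses — vs Low: Mid (payoff 7); vs Mid: Low (payoff 9); vs High: Low (payoff 9); vs Premium: Mid (payoff 3).
The only mutual best response is (Mid, Low); neither player gains by switching there.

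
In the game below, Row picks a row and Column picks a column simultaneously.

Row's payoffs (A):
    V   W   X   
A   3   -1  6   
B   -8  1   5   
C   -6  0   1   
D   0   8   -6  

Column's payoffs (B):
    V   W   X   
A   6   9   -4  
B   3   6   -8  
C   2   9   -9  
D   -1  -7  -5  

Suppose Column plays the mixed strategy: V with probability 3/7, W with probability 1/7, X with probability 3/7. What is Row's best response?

A

Compute Row's expected payoff from each pure strategy against the given mix.
A: (3/7)·3 + (1/7)·(-1) + (3/7)·6 = 26/7
B: (3/7)·(-8) + (1/7)·1 + (3/7)·5 = -8/7
C: (3/7)·(-6) + (1/7)·0 + (3/7)·1 = -15/7
D: (3/7)·0 + (1/7)·8 + (3/7)·(-6) = -10/7
Highest expected payoff is 26/7, from A.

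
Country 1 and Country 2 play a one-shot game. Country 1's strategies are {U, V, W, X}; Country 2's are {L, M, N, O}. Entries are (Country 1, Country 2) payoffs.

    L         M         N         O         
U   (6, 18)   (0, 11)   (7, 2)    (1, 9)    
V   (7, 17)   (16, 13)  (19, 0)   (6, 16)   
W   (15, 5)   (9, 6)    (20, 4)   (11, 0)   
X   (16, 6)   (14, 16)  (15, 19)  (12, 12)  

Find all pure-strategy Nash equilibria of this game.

There is no pure-strategy Nash equilibrium

Find each player's best response to every opponent strategy; NE are the intersections.
Country 1's best responses — vs L: X (payoff 16); vs M: V (payoff 16); vs N: W (payoff 20); vs O: X (payoff 12).
Country 2's best responses — vs U: L (payoff 18); vs V: L (payoff 17); vs W: M (payoff 6); vs X: N (payoff 19).
No cell has both players best-responding. For instance, Country 1's best reply to N is W, but against W Country 2 prefers M over N.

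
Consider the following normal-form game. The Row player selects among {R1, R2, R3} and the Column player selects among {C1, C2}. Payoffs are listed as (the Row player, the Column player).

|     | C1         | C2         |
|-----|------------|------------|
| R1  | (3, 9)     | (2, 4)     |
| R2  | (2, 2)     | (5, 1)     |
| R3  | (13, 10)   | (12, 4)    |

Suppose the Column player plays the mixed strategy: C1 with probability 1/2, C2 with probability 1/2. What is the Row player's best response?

Compute the Row player's expected payoff from each pure strategy against the given mix.
R1: (1/2)·3 + (1/2)·2 = 5/2
R2: (1/2)·2 + (1/2)·5 = 7/2
R3: (1/2)·13 + (1/2)·12 = 25/2
Highest expected payoff is 25/2, from R3.

R3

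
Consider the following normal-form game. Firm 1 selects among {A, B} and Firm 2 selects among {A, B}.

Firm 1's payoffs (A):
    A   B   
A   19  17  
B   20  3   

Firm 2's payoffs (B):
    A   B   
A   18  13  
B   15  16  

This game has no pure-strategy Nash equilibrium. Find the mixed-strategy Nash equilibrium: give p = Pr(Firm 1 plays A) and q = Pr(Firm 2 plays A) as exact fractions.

Each player's mixing probability is pinned down by making the *other* player indifferent.
Firm 2 indifferent between A and B: p·18 + (1−p)·15 = p·13 + (1−p)·16 ⟹ 15 + 3p = 16 + (-3)p ⟹ p = 1/6.
Firm 1 indifferent between A and B: q·19 + (1−q)·17 = q·20 + (1−q)·3 ⟹ 17 + 2q = 3 + 17q ⟹ q = 14/15.

p = 1/6, q = 14/15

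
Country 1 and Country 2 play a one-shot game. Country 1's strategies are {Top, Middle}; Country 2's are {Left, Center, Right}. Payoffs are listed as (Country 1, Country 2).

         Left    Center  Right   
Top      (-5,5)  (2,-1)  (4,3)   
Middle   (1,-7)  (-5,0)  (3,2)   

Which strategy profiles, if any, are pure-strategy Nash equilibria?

There is no pure-strategy Nash equilibrium

A profile is a Nash equilibrium when each player is best-responding to the other.
Country 1's best responses — vs Left: Middle (payoff 1); vs Center: Top (payoff 2); vs Right: Top (payoff 4).
Country 2's best responses — vs Top: Left (payoff 5); vs Middle: Right (payoff 2).
No cell has both players best-responding. For instance, Country 1's best reply to Left is Middle, but against Middle Country 2 prefers Right over Left.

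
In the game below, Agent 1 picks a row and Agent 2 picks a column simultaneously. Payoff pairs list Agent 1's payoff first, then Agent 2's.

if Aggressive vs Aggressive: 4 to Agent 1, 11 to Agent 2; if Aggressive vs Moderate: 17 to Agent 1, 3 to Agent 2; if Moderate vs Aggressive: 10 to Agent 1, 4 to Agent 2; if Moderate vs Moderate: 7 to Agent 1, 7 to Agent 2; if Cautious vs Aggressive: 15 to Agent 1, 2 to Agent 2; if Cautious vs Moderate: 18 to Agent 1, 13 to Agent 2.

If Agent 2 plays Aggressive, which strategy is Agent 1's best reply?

With Agent 2 fixed at Aggressive, Agent 1's payoffs are: Aggressive → 4, Moderate → 10, Cautious → 15.
The maximum is 15, achieved by Cautious.

Cautious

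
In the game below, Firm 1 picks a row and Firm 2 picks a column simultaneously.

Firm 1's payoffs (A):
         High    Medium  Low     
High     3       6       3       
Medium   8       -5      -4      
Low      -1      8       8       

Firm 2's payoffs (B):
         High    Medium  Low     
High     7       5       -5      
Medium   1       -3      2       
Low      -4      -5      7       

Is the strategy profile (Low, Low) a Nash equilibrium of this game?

Yes

Holding Firm 2 at Low: Firm 1 gets 8 from Low, versus 3 from High, -4 from Medium. No profitable deviation for Firm 1.
Holding Firm 1 at Low: Firm 2 gets 7 from Low, versus -4 from High, -5 from Medium. No profitable deviation for Firm 2 either.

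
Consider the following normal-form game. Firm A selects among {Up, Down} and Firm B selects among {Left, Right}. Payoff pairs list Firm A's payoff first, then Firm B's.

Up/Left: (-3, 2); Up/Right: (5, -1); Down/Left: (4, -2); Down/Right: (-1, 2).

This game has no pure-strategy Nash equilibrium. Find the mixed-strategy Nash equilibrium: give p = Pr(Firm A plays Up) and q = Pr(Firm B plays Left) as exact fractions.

In a mixed NE each player is indifferent between their pure strategies, so the opponent's mix sets the indifference.
Firm B indifferent between Left and Right: p·2 + (1−p)·(-2) = p·(-1) + (1−p)·2 ⟹ (-2) + 4p = 2 + (-3)p ⟹ p = 4/7.
Firm A indifferent between Up and Down: q·(-3) + (1−q)·5 = q·4 + (1−q)·(-1) ⟹ 5 + (-8)q = (-1) + 5q ⟹ q = 6/13.

p = 4/7, q = 6/13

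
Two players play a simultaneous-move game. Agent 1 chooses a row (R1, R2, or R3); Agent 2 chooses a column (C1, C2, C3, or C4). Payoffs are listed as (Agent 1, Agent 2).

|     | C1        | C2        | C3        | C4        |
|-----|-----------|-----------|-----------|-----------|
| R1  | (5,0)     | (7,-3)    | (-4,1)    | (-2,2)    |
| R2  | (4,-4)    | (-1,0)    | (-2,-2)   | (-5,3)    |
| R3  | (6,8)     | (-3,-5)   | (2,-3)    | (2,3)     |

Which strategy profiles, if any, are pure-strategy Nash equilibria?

Check mutual best responses: a cell is a NE iff neither player can gain by unilaterally deviating.
Agent 1's best responses — vs C1: R3 (payoff 6); vs C2: R1 (payoff 7); vs C3: R3 (payoff 2); vs C4: R3 (payoff 2).
Agent 2's best responses — vs R1: C4 (payoff 2); vs R2: C4 (payoff 3); vs R3: C1 (payoff 8).
The only mutual best response is (R3, C1); neither player gains by switching there.

(R3, C1)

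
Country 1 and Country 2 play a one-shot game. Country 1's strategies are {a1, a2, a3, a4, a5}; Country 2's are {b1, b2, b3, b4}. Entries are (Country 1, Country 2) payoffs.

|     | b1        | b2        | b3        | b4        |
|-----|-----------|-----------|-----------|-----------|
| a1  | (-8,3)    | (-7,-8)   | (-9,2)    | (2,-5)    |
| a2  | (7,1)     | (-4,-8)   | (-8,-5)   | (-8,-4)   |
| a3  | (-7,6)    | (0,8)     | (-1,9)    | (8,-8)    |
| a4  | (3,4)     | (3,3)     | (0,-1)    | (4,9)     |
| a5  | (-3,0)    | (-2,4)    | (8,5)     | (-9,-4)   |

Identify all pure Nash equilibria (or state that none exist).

(a2, b1) and (a5, b3)

A profile is a Nash equilibrium when each player is best-responding to the other.
Country 1's best responses — vs b1: a2 (payoff 7); vs b2: a4 (payoff 3); vs b3: a5 (payoff 8); vs b4: a3 (payoff 8).
Country 2's best responses — vs a1: b1 (payoff 3); vs a2: b1 (payoff 1); vs a3: b3 (payoff 9); vs a4: b4 (payoff 9); vs a5: b3 (payoff 5).
Mutual best responses occur at (a2, b1) and (a5, b3); at each, neither player gains by switching.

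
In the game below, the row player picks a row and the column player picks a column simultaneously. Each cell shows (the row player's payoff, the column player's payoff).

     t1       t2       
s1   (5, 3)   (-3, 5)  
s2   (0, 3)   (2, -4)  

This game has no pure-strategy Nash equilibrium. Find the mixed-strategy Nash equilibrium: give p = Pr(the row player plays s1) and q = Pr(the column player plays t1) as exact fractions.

In a mixed NE each player is indifferent between their pure strategies, so the opponent's mix sets the indifference.
The column player indifferent between t1 and t2: p·3 + (1−p)·3 = p·5 + (1−p)·(-4) ⟹ 3 + 0p = (-4) + 9p ⟹ p = 7/9.
The row player indifferent between s1 and s2: q·5 + (1−q)·(-3) = q·0 + (1−q)·2 ⟹ (-3) + 8q = 2 + (-2)q ⟹ q = 1/2.

p = 7/9, q = 1/2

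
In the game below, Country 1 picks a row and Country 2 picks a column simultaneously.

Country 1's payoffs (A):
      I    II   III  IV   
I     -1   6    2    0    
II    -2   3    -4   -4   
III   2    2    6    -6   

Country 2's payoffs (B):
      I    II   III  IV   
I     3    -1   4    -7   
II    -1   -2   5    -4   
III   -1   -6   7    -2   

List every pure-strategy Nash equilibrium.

(III, III)

A profile is a Nash equilibrium when each player is best-responding to the other.
Country 1's best responses — vs I: III (payoff 2); vs II: I (payoff 6); vs III: III (payoff 6); vs IV: I (payoff 0).
Country 2's best responses — vs I: III (payoff 4); vs II: III (payoff 5); vs III: III (payoff 7).
The only mutual best response is (III, III); neither player gains by switching there.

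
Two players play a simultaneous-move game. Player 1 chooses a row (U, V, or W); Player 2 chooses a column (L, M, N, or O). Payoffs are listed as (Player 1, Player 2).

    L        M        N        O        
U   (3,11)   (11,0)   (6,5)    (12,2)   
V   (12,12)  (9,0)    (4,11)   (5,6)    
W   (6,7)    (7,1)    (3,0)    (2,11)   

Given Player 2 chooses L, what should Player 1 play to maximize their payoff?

V

With Player 2 fixed at L, Player 1's payoffs are: U → 3, V → 12, W → 6.
The maximum is 12, achieved by V.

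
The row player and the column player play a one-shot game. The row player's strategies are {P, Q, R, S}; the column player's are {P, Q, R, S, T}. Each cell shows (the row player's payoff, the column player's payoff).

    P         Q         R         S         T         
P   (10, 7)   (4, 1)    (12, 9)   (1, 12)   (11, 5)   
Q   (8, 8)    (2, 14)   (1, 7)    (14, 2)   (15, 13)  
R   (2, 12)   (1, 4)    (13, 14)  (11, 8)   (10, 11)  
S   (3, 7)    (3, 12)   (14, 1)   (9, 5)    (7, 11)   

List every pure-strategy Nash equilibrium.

No pure-strategy Nash equilibrium

Check mutual best responses: a cell is a NE iff neither player can gain by unilaterally deviating.
The row player's best responses — vs P: P (payoff 10); vs Q: P (payoff 4); vs R: S (payoff 14); vs S: Q (payoff 14); vs T: Q (payoff 15).
The column player's best responses — vs P: S (payoff 12); vs Q: Q (payoff 14); vs R: R (payoff 14); vs S: Q (payoff 12).
No cell has both players best-responding. For instance, the row player's best reply to R is S, but against S the column player prefers Q over R.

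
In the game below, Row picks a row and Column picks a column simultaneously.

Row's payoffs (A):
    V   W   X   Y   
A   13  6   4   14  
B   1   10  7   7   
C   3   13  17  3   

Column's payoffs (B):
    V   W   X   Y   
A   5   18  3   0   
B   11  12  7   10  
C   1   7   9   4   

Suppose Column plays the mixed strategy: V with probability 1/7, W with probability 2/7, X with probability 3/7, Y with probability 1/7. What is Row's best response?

Row's best reply maximizes expected payoff against the mix.
A: (1/7)·13 + (2/7)·6 + (3/7)·4 + (1/7)·14 = 51/7
B: (1/7)·1 + (2/7)·10 + (3/7)·7 + (1/7)·7 = 7
C: (1/7)·3 + (2/7)·13 + (3/7)·17 + (1/7)·3 = 83/7
Highest expected payoff is 83/7, from C.

C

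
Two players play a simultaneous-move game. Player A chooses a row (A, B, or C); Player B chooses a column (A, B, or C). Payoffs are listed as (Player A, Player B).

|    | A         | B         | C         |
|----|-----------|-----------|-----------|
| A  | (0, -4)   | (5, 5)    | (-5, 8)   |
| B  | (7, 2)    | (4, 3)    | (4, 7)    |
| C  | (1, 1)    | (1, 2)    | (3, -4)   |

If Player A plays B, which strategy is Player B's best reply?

With Player A fixed at B, Player B's payoffs are: A → 2, B → 3, C → 7.
The maximum is 7, achieved by C.

C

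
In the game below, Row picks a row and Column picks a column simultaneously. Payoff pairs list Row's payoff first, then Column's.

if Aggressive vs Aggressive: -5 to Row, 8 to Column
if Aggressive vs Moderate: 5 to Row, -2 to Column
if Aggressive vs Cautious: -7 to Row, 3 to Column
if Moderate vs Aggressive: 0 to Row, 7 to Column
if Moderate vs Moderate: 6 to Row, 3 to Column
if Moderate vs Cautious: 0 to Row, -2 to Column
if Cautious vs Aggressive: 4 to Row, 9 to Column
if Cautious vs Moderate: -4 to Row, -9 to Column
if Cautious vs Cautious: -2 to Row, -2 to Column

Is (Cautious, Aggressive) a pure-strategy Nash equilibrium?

Holding Column at Aggressive: Row gets 4 from Cautious, versus -5 from Aggressive, 0 from Moderate. No profitable deviation for Row.
Holding Row at Cautious: Column gets 9 from Aggressive, versus -9 from Moderate, -2 from Cautious. No profitable deviation for Column either.

Yes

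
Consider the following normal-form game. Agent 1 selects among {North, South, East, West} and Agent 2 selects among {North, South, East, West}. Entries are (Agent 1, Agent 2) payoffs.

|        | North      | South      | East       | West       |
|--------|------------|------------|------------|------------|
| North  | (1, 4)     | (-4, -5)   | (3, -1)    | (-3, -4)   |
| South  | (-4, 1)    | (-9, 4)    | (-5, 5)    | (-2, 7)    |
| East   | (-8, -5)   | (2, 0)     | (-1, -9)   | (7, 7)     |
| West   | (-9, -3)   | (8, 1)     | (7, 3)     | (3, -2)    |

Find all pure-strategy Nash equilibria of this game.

(North, North), (East, West), and (West, East)

Find each player's best response to every opponent strategy; NE are the intersections.
Agent 1's best responses — vs North: North (payoff 1); vs South: West (payoff 8); vs East: West (payoff 7); vs West: East (payoff 7).
Agent 2's best responses — vs North: North (payoff 4); vs South: West (payoff 7); vs East: West (payoff 7); vs West: East (payoff 3).
Mutual best responses occur at (North, North), (East, West), and (West, East); at each, neither player gains by switching.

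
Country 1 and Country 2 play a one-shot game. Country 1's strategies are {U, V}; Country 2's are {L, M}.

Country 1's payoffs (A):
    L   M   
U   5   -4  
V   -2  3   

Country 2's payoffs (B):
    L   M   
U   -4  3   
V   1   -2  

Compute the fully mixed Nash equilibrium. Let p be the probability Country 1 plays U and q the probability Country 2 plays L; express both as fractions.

p = 3/10, q = 1/2

In a mixed NE each player is indifferent between their pure strategies, so the opponent's mix sets the indifference.
Country 2 indifferent between L and M: p·(-4) + (1−p)·1 = p·3 + (1−p)·(-2) ⟹ 1 + (-5)p = (-2) + 5p ⟹ p = 3/10.
Country 1 indifferent between U and V: q·5 + (1−q)·(-4) = q·(-2) + (1−q)·3 ⟹ (-4) + 9q = 3 + (-5)q ⟹ q = 1/2.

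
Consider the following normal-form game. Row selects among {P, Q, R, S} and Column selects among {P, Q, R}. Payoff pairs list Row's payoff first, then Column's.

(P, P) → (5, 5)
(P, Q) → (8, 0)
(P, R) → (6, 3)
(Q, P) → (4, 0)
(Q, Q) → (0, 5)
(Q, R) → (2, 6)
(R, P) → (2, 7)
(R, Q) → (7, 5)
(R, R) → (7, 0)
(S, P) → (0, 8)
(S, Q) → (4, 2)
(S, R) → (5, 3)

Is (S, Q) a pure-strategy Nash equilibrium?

Holding Column at Q: Row gets 4 from S but could get 8 by switching to P. Row has a profitable deviation.

No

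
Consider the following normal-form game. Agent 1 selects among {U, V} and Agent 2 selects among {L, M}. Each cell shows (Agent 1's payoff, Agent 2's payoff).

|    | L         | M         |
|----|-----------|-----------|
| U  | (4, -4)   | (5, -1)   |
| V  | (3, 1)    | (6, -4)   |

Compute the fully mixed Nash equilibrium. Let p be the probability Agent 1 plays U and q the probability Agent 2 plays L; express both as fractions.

In a mixed NE each player is indifferent between their pure strategies, so the opponent's mix sets the indifference.
Agent 2 indifferent between L and M: p·(-4) + (1−p)·1 = p·(-1) + (1−p)·(-4) ⟹ 1 + (-5)p = (-4) + 3p ⟹ p = 5/8.
Agent 1 indifferent between U and V: q·4 + (1−q)·5 = q·3 + (1−q)·6 ⟹ 5 + (-1)q = 6 + (-3)q ⟹ q = 1/2.

p = 5/8, q = 1/2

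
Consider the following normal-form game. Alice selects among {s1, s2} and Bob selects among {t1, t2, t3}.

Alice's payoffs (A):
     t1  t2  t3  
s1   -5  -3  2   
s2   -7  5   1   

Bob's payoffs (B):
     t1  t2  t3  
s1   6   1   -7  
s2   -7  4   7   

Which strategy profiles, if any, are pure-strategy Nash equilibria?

(s1, t1)

Find each player's best response to every opponent strategy; NE are the intersections.
Alice's best responses — vs t1: s1 (payoff -5); vs t2: s2 (payoff 5); vs t3: s1 (payoff 2).
Bob's best responses — vs s1: t1 (payoff 6); vs s2: t3 (payoff 7).
The only mutual best response is (s1, t1); neither player gains by switching there.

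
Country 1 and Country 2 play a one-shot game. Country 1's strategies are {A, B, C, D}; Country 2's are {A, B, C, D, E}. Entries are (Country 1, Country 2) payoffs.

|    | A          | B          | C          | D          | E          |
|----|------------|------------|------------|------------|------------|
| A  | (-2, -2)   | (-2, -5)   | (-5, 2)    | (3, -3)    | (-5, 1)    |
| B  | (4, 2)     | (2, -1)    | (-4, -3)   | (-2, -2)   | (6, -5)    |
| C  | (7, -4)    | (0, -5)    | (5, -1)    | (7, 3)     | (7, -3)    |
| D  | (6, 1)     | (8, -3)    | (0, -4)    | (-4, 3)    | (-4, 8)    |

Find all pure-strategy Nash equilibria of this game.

(C, D)

A profile is a Nash equilibrium when each player is best-responding to the other.
Country 1's best responses — vs A: C (payoff 7); vs B: D (payoff 8); vs C: C (payoff 5); vs D: C (payoff 7); vs E: C (payoff 7).
Country 2's best responses — vs A: C (payoff 2); vs B: A (payoff 2); vs C: D (payoff 3); vs D: E (payoff 8).
The only mutual best response is (C, D); neither player gains by switching there.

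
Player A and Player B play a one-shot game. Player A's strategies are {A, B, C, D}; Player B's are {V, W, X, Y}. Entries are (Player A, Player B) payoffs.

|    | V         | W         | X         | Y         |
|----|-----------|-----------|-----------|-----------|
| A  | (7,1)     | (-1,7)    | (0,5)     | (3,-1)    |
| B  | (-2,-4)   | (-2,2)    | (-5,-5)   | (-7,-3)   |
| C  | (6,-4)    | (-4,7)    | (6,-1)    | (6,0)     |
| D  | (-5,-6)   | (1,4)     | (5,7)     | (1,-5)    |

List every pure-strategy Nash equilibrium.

A profile is a Nash equilibrium when each player is best-responding to the other.
Player A's best responses — vs V: A (payoff 7); vs W: D (payoff 1); vs X: C (payoff 6); vs Y: C (payoff 6).
Player B's best responses — vs A: W (payoff 7); vs B: W (payoff 2); vs C: W (payoff 7); vs D: X (payoff 7).
No cell has both players best-responding. For instance, Player A's best reply to W is D, but against D Player B prefers X over W.

No pure-strategy Nash equilibrium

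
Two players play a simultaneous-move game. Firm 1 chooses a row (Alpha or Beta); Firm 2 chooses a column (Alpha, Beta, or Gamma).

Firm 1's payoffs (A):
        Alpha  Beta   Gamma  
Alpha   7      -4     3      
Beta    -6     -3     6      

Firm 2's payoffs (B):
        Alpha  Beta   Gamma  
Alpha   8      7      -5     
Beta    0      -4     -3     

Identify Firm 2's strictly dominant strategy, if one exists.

Alpha

A strategy is strictly dominant if it gives Firm 2 a strictly higher payoff than every other strategy, against every choice by the opponent.
Alpha strictly dominates: vs Alpha: 8 > each of {7, -5}; vs Beta: 0 > each of {-4, -3}.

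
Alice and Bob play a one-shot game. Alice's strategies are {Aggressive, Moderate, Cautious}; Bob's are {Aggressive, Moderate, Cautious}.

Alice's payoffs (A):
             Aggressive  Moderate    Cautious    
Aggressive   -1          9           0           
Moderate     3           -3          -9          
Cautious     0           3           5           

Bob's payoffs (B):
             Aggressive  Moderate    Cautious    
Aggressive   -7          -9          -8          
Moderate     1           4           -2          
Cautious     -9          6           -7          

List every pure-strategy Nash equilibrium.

Find each player's best response to every opponent strategy; NE are the intersections.
Alice's best responses — vs Aggressive: Moderate (payoff 3); vs Moderate: Aggressive (payoff 9); vs Cautious: Cautious (payoff 5).
Bob's best responses — vs Aggressive: Aggressive (payoff -7); vs Moderate: Moderate (payoff 4); vs Cautious: Moderate (payoff 6).
No cell has both players best-responding. For instance, Alice's best reply to Aggressive is Moderate, but against Moderate Bob prefers Moderate over Aggressive.

There is no pure-strategy Nash equilibrium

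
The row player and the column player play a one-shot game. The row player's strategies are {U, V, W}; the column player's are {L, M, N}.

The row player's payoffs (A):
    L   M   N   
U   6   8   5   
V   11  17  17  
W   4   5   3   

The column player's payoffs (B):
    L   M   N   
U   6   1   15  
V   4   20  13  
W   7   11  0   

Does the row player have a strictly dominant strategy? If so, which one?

Check whether one of the row player's strategies beats all alternatives regardless of what the opponent does.
V strictly dominates: vs L: 11 > each of {6, 4}; vs M: 17 > each of {8, 5}; vs N: 17 > each of {5, 3}.

V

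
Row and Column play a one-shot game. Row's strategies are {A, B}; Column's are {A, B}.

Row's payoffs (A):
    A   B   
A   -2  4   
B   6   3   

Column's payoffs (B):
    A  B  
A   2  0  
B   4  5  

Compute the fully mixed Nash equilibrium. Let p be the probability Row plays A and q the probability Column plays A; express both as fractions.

p = 1/3, q = 1/9

In a mixed NE each player is indifferent between their pure strategies, so the opponent's mix sets the indifference.
Column indifferent between A and B: p·2 + (1−p)·4 = p·0 + (1−p)·5 ⟹ 4 + (-2)p = 5 + (-5)p ⟹ p = 1/3.
Row indifferent between A and B: q·(-2) + (1−q)·4 = q·6 + (1−q)·3 ⟹ 4 + (-6)q = 3 + 3q ⟹ q = 1/9.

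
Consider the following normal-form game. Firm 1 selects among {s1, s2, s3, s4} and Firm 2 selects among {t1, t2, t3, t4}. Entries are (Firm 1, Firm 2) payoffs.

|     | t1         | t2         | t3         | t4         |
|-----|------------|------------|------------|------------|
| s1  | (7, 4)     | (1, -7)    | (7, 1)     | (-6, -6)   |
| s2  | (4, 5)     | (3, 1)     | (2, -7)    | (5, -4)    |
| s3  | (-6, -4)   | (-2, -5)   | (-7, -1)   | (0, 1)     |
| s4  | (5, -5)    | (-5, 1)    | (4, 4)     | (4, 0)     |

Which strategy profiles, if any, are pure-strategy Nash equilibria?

(s1, t1)

Check mutual best responses: a cell is a NE iff neither player can gain by unilaterally deviating.
Firm 1's best responses — vs t1: s1 (payoff 7); vs t2: s2 (payoff 3); vs t3: s1 (payoff 7); vs t4: s2 (payoff 5).
Firm 2's best responses — vs s1: t1 (payoff 4); vs s2: t1 (payoff 5); vs s3: t4 (payoff 1); vs s4: t3 (payoff 4).
The only mutual best response is (s1, t1); neither player gains by switching there.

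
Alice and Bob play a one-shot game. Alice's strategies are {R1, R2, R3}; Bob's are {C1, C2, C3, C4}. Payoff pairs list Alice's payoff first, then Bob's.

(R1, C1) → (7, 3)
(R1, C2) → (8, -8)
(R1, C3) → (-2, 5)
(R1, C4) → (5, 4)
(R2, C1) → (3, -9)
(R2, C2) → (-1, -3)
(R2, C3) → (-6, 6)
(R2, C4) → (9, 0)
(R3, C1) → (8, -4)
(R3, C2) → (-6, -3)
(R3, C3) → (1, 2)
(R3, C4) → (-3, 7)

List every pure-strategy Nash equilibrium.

A profile is a Nash equilibrium when each player is best-responding to the other.
Alice's best responses — vs C1: R3 (payoff 8); vs C2: R1 (payoff 8); vs C3: R3 (payoff 1); vs C4: R2 (payoff 9).
Bob's best responses — vs R1: C3 (payoff 5); vs R2: C3 (payoff 6); vs R3: C4 (payoff 7).
No cell has both players best-responding. For instance, Alice's best reply to C2 is R1, but against R1 Bob prefers C3 over C2.

There is no pure-strategy Nash equilibrium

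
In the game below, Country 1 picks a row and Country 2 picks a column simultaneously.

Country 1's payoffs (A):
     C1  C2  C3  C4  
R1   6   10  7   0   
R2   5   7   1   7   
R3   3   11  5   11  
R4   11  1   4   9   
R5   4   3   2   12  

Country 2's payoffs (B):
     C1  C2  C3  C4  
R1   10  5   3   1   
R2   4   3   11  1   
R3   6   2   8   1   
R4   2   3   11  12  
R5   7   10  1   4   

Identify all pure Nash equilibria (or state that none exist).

Check mutual best responses: a cell is a NE iff neither player can gain by unilaterally deviating.
Country 1's best responses — vs C1: R4 (payoff 11); vs C2: R3 (payoff 11); vs C3: R1 (payoff 7); vs C4: R5 (payoff 12).
Country 2's best responses — vs R1: C1 (payoff 10); vs R2: C3 (payoff 11); vs R3: C3 (payoff 8); vs R4: C4 (payoff 12); vs R5: C2 (payoff 10).
No cell has both players best-responding. For instance, Country 1's best reply to C4 is R5, but against R5 Country 2 prefers C2 over C4.

There is no pure-strategy Nash equilibrium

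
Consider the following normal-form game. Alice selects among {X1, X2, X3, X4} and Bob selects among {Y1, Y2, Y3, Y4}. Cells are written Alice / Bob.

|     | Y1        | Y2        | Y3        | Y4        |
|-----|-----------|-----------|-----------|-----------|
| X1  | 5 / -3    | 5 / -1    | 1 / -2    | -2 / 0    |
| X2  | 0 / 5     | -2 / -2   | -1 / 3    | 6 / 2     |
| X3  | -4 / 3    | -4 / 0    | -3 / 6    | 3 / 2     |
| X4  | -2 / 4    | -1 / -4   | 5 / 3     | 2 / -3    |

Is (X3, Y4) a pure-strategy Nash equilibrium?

Holding Bob at Y4: Alice gets 3 from X3 but could get 6 by switching to X2. Alice has a profitable deviation.

No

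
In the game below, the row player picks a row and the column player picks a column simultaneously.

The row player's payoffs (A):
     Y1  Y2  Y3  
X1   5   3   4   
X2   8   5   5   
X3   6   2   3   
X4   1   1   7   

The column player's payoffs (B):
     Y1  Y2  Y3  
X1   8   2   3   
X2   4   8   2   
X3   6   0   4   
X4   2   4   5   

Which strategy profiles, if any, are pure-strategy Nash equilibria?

A profile is a Nash equilibrium when each player is best-responding to the other.
The row player's best responses — vs Y1: X2 (payoff 8); vs Y2: X2 (payoff 5); vs Y3: X4 (payoff 7).
The column player's best responses — vs X1: Y1 (payoff 8); vs X2: Y2 (payoff 8); vs X3: Y1 (payoff 6); vs X4: Y3 (payoff 5).
Mutual best responses occur at (X2, Y2) and (X4, Y3); at each, neither player gains by switching.

(X2, Y2) and (X4, Y3)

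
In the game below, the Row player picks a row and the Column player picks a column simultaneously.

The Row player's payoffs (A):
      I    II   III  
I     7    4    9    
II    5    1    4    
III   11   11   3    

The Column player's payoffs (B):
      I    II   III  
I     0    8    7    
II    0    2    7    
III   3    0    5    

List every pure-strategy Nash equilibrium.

Find each player's best response to every opponent strategy; NE are the intersections.
The Row player's best responses — vs I: III (payoff 11); vs II: III (payoff 11); vs III: I (payoff 9).
The Column player's best responses — vs I: II (payoff 8); vs II: III (payoff 7); vs III: III (payoff 5).
No cell has both players best-responding. For instance, the Row player's best reply to I is III, but against III the Column player prefers III over I.

No pure-strategy Nash equilibrium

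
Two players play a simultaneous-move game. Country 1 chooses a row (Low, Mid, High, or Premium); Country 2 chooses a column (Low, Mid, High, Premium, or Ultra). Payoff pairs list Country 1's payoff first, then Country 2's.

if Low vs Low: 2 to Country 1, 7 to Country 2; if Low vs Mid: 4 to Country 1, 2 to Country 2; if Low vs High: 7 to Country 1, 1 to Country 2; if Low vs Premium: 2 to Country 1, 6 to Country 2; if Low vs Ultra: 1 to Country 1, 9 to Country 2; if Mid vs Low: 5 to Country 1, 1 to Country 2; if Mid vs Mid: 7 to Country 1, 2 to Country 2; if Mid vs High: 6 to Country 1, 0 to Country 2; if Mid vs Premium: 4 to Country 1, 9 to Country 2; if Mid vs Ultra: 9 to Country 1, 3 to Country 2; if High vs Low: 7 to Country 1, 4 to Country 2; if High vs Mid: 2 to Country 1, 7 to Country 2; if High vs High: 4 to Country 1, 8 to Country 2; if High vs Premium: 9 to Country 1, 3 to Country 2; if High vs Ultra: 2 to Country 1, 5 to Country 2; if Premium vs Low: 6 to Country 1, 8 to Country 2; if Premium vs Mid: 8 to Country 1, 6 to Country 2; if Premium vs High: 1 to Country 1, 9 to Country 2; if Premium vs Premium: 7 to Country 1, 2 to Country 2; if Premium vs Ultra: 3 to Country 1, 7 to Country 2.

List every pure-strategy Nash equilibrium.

There is no pure-strategy Nash equilibrium

Find each player's best response to every opponent strategy; NE are the intersections.
Country 1's best responses — vs Low: High (payoff 7); vs Mid: Premium (payoff 8); vs High: Low (payoff 7); vs Premium: High (payoff 9); vs Ultra: Mid (payoff 9).
Country 2's best responses — vs Low: Ultra (payoff 9); vs Mid: Premium (payoff 9); vs High: High (payoff 8); vs Premium: High (payoff 9).
No cell has both players best-responding. For instance, Country 1's best reply to Low is High, but against High Country 2 prefers High over Low.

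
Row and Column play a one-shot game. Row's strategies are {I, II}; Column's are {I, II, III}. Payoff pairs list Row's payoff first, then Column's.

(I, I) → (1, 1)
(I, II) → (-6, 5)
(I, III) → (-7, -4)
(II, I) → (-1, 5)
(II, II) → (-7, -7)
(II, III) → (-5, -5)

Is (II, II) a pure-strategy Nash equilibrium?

No

Holding Column at II: Row gets -7 from II but could get -6 by switching to I. Row has a profitable deviation.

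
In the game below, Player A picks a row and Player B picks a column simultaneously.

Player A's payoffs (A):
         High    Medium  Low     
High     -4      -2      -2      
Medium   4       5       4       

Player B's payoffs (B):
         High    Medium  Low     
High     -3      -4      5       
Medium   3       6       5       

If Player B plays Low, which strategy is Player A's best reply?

With Player B fixed at Low, Player A's payoffs are: High → -2, Medium → 4.
The maximum is 4, achieved by Medium.

Medium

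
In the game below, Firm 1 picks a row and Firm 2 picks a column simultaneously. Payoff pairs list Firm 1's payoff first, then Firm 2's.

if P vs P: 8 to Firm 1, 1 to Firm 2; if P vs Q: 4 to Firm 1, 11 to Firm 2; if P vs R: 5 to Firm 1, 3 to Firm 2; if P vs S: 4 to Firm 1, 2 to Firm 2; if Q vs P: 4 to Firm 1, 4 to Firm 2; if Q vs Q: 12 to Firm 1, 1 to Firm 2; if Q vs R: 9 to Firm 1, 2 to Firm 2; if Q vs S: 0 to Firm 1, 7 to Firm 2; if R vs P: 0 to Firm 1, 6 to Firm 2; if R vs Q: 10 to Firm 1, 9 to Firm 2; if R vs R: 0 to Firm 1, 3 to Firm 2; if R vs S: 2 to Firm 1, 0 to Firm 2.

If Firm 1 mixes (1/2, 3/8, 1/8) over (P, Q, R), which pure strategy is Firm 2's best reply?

Q

Firm 2's best reply maximizes expected payoff against the mix.
P: (1/2)·1 + (3/8)·4 + (1/8)·6 = 11/4
Q: (1/2)·11 + (3/8)·1 + (1/8)·9 = 7
R: (1/2)·3 + (3/8)·2 + (1/8)·3 = 21/8
S: (1/2)·2 + (3/8)·7 + (1/8)·0 = 29/8
Highest expected payoff is 7, from Q.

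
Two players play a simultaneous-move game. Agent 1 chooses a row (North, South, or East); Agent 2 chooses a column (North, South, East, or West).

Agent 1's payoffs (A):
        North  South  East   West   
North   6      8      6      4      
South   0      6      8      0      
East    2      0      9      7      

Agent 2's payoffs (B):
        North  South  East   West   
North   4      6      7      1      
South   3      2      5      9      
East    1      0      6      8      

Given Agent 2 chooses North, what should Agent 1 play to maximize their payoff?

With Agent 2 fixed at North, Agent 1's payoffs are: North → 6, South → 0, East → 2.
The maximum is 6, achieved by North.

North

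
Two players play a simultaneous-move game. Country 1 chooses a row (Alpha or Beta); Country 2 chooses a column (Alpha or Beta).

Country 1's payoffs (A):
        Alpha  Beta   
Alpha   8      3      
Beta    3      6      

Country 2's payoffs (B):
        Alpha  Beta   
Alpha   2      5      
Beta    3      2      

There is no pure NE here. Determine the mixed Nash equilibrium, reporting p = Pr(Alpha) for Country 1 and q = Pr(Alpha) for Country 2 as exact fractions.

In a mixed NE each player is indifferent between their pure strategies, so the opponent's mix sets the indifference.
Country 2 indifferent between Alpha and Beta: p·2 + (1−p)·3 = p·5 + (1−p)·2 ⟹ 3 + (-1)p = 2 + 3p ⟹ p = 1/4.
Country 1 indifferent between Alpha and Beta: q·8 + (1−q)·3 = q·3 + (1−q)·6 ⟹ 3 + 5q = 6 + (-3)q ⟹ q = 3/8.

p = 1/4, q = 3/8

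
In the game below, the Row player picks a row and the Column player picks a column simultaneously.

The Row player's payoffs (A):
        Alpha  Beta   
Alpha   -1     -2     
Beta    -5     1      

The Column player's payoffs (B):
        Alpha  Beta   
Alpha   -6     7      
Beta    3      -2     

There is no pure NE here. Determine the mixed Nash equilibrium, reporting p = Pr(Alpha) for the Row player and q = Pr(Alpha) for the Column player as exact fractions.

Each player's mixing probability is pinned down by making the *other* player indifferent.
The Column player indifferent between Alpha and Beta: p·(-6) + (1−p)·3 = p·7 + (1−p)·(-2) ⟹ 3 + (-9)p = (-2) + 9p ⟹ p = 5/18.
The Row player indifferent between Alpha and Beta: q·(-1) + (1−q)·(-2) = q·(-5) + (1−q)·1 ⟹ (-2) + 1q = 1 + (-6)q ⟹ q = 3/7.

p = 5/18, q = 3/7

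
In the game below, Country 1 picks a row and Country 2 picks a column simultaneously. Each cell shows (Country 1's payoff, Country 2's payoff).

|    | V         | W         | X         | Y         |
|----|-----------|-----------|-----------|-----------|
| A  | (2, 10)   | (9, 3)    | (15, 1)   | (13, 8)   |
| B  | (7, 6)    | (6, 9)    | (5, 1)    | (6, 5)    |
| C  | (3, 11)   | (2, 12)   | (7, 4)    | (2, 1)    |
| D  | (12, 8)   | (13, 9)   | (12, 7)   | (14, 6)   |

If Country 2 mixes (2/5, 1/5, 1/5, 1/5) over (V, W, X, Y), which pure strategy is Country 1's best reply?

D

Compute Country 1's expected payoff from each pure strategy against the given mix.
A: (2/5)·2 + (1/5)·9 + (1/5)·15 + (1/5)·13 = 41/5
B: (2/5)·7 + (1/5)·6 + (1/5)·5 + (1/5)·6 = 31/5
C: (2/5)·3 + (1/5)·2 + (1/5)·7 + (1/5)·2 = 17/5
D: (2/5)·12 + (1/5)·13 + (1/5)·12 + (1/5)·14 = 63/5
Highest expected payoff is 63/5, from D.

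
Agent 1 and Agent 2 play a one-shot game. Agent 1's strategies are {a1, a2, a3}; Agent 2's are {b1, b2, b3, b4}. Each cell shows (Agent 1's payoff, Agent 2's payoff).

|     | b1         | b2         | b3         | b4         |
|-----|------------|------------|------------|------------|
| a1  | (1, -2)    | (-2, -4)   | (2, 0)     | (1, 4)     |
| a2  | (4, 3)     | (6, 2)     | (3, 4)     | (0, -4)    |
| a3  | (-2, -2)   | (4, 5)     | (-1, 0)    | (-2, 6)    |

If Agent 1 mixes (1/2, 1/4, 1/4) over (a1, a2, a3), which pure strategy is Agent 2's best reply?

Agent 2's best reply maximizes expected payoff against the mix.
b1: (1/2)·(-2) + (1/4)·3 + (1/4)·(-2) = -3/4
b2: (1/2)·(-4) + (1/4)·2 + (1/4)·5 = -1/4
b3: (1/2)·0 + (1/4)·4 + (1/4)·0 = 1
b4: (1/2)·4 + (1/4)·(-4) + (1/4)·6 = 5/2
Highest expected payoff is 5/2, from b4.

b4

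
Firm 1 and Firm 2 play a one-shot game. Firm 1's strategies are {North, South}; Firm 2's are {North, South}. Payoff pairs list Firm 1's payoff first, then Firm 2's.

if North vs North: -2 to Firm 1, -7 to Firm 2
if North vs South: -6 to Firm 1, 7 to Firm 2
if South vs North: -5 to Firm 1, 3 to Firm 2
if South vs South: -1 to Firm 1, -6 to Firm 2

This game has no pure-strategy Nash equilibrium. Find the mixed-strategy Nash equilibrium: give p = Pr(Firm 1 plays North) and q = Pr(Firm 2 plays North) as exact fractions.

p = 9/23, q = 5/8

Each player's mixing probability is pinned down by making the *other* player indifferent.
Firm 2 indifferent between North and South: p·(-7) + (1−p)·3 = p·7 + (1−p)·(-6) ⟹ 3 + (-10)p = (-6) + 13p ⟹ p = 9/23.
Firm 1 indifferent between North and South: q·(-2) + (1−q)·(-6) = q·(-5) + (1−q)·(-1) ⟹ (-6) + 4q = (-1) + (-4)q ⟹ q = 5/8.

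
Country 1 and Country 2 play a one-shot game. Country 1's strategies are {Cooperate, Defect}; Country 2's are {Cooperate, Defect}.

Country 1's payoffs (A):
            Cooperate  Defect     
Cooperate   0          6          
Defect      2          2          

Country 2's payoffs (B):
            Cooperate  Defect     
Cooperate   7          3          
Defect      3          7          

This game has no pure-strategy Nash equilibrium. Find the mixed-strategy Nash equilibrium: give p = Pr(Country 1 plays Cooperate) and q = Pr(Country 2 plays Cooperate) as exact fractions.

Each player's mixing probability is pinned down by making the *other* player indifferent.
Country 2 indifferent between Cooperate and Defect: p·7 + (1−p)·3 = p·3 + (1−p)·7 ⟹ 3 + 4p = 7 + (-4)p ⟹ p = 1/2.
Country 1 indifferent between Cooperate and Defect: q·0 + (1−q)·6 = q·2 + (1−q)·2 ⟹ 6 + (-6)q = 2 + 0q ⟹ q = 2/3.

p = 1/2, q = 2/3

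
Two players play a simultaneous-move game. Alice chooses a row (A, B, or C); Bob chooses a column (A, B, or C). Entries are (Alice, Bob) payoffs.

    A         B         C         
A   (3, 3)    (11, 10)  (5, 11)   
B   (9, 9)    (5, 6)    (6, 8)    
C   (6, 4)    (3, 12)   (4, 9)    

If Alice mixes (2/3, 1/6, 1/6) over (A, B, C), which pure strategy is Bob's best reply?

C

Compute Bob's expected payoff from each pure strategy against the given mix.
A: (2/3)·3 + (1/6)·9 + (1/6)·4 = 25/6
B: (2/3)·10 + (1/6)·6 + (1/6)·12 = 29/3
C: (2/3)·11 + (1/6)·8 + (1/6)·9 = 61/6
Highest expected payoff is 61/6, from C.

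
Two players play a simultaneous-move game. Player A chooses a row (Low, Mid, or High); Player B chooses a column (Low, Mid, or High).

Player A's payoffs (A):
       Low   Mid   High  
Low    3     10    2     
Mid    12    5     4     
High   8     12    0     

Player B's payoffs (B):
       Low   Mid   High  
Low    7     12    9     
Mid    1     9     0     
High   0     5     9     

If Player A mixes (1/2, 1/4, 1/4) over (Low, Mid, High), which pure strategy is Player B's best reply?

Mid

Compute Player B's expected payoff from each pure strategy against the given mix.
Low: (1/2)·7 + (1/4)·1 + (1/4)·0 = 15/4
Mid: (1/2)·12 + (1/4)·9 + (1/4)·5 = 19/2
High: (1/2)·9 + (1/4)·0 + (1/4)·9 = 27/4
Highest expected payoff is 19/2, from Mid.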